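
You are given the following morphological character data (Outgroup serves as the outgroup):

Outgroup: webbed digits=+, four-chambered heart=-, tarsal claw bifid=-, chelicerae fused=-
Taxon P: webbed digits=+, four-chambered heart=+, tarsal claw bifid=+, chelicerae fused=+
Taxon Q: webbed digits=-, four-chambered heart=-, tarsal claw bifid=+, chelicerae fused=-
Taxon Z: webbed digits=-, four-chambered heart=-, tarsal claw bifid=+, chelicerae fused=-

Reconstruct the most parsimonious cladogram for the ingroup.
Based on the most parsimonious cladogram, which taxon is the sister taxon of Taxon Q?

Taxon Z

Character polarity is set by the outgroup: the derived state is whichever differs from the outgroup's state, so for webbed digits the derived state is '-', and for the remaining characters it is '+'.
Only Taxon Q and Taxon Z show the derived state '-' for webbed digits, supporting them as a clade.
four-chambered heart (derived state '+') is unique to Taxon P (autapomorphy; uninformative for grouping).
All ingroup taxa share the derived state '+' for tarsal claw bifid; it defines the ingroup but does not resolve relationships within it.
chelicerae fused (derived state '+') is unique to Taxon P (autapomorphy; uninformative for grouping).
Most parsimonious ingroup topology: (Taxon P,(Taxon Q,Taxon Z)).
Taxon Q and Taxon Z form a cherry on this tree, so they are sister taxa.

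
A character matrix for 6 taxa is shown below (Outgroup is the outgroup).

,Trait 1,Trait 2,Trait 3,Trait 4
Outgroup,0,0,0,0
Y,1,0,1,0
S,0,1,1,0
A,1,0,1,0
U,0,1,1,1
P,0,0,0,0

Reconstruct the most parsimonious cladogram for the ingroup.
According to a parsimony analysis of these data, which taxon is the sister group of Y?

A

The outgroup has state '0' for every character, so '1' is the derived state throughout.
Only A and Y show the derived state '1' for Trait 1, supporting them as a clade.
Trait 2 (derived state '1') is shared by S and U — a synapomorphy uniting that clade.
Trait 3: derived state '1' in A, S, U, and Y only — synapomorphy for {A, S, U, Y}.
Trait 4: derived state '1' in U only — an autapomorphy, so it tells us nothing about relationships among taxa.
Most parsimonious ingroup topology: (((Y,A),(S,U)),P).
Y and A form a cherry on this tree, so they are sister taxa.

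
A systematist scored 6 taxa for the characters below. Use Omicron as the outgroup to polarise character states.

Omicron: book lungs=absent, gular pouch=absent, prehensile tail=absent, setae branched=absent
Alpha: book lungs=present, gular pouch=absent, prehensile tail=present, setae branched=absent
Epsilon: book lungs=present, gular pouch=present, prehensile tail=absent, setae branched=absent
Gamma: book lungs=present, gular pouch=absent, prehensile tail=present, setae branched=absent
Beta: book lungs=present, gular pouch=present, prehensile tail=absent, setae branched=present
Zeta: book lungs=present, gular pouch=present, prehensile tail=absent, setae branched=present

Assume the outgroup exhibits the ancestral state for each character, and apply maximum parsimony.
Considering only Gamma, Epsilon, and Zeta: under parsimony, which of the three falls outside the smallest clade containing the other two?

The outgroup has state 'absent' for every character, so 'present' is the derived state throughout.
All ingroup taxa share the derived state 'present' for book lungs; it defines the ingroup but does not resolve relationships within it.
gular pouch (derived state 'present') is shared by Beta, Epsilon, and Zeta — a synapomorphy uniting that clade.
prehensile tail: derived state 'present' in Alpha and Gamma only — synapomorphy for {Alpha, Gamma}.
setae branched: derived state 'present' in Beta and Zeta only — synapomorphy for {Beta, Zeta}.
Most parsimonious ingroup topology: ((Alpha,Gamma),(Epsilon,(Beta,Zeta))).
Epsilon and Zeta share a more recent common ancestor with each other than either does with Gamma, so Gamma is the least closely related of the three.

Gamma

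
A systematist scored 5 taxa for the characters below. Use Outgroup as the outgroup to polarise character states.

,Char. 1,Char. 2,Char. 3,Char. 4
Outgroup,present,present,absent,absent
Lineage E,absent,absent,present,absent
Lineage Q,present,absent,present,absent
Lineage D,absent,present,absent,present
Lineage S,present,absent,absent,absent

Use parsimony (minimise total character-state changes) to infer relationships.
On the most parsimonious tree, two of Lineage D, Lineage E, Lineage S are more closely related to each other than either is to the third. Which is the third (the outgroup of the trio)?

Lineage D

Character polarity is set by the outgroup: the derived state is whichever differs from the outgroup's state, so for Char. 1, Char. 2 the derived state is 'absent', and for the remaining characters it is 'present'.
Char. 1 groups Lineage D and Lineage E, which is incompatible with the clades supported by the remaining characters; treating it as convergent (homoplasy) costs fewer steps than any alternative tree.
Char. 2 (derived state 'absent') is shared by Lineage E, Lineage Q, and Lineage S — a synapomorphy uniting that clade.
Char. 3 (derived state 'present') is shared by Lineage E and Lineage Q — a synapomorphy uniting that clade.
Char. 4 (derived state 'present') is unique to Lineage D (autapomorphy; uninformative for grouping).
Most parsimonious ingroup topology: (((Lineage E,Lineage Q),Lineage S),Lineage D).
Lineage S and Lineage E share a more recent common ancestor with each other than either does with Lineage D, so Lineage D is the least closely related of the three.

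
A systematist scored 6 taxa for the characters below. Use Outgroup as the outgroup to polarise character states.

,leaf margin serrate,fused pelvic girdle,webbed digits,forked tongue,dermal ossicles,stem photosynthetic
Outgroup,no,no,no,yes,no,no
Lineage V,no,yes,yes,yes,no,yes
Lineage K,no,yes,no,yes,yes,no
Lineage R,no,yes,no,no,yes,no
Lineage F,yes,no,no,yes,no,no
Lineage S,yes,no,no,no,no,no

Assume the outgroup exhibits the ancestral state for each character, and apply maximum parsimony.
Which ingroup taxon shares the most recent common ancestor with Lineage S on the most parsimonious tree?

Character polarity is set by the outgroup: the derived state is whichever differs from the outgroup's state, so for forked tongue the derived state is 'no', and for the remaining characters it is 'yes'.
leaf margin serrate (derived state 'yes') is shared by Lineage F and Lineage S — a synapomorphy uniting that clade.
fused pelvic girdle (derived state 'yes') is shared by Lineage K, Lineage R, and Lineage V — a synapomorphy uniting that clade.
webbed digits (derived state 'yes') is unique to Lineage V (autapomorphy; uninformative for grouping).
forked tongue (state 'no') occurs in Lineage R and Lineage S but conflicts with the nesting implied by the other characters — most parsimoniously interpreted as homoplasy.
dermal ossicles: derived state 'yes' in Lineage K and Lineage R only — synapomorphy for {Lineage K, Lineage R}.
stem photosynthetic (derived state 'yes') is unique to Lineage V (autapomorphy; uninformative for grouping).
Most parsimonious ingroup topology: ((Lineage V,(Lineage K,Lineage R)),(Lineage F,Lineage S)).
Lineage S and Lineage F form a cherry on this tree, so they are sister taxa.

Lineage F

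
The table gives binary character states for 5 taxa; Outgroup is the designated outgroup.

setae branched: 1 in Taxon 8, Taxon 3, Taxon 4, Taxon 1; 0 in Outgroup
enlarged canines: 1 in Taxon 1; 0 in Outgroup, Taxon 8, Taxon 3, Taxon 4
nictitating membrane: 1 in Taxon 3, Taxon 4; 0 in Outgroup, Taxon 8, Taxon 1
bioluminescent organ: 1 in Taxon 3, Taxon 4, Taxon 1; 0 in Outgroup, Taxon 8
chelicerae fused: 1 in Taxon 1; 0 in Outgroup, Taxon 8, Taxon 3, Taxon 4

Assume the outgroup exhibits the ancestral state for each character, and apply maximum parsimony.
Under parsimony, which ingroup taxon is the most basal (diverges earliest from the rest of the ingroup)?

Taxon 8

The outgroup has state '0' for every character, so '1' is the derived state throughout.
setae branched (derived state '1') is shared by all ingroup taxa — unites the whole ingroup.
enlarged canines (derived state '1') is unique to Taxon 1 (autapomorphy; uninformative for grouping).
nictitating membrane: derived state '1' in Taxon 3 and Taxon 4 only — synapomorphy for {Taxon 3, Taxon 4}.
Only Taxon 1, Taxon 3, and Taxon 4 show the derived state '1' for bioluminescent organ, supporting them as a clade.
chelicerae fused: derived state '1' in Taxon 1 only — an autapomorphy, so it tells us nothing about relationships among taxa.
Most parsimonious ingroup topology: (Taxon 8,((Taxon 3,Taxon 4),Taxon 1)).
Taxon 8 is sister to the clade containing all other ingroup taxa, so it is the earliest-diverging (most basal) ingroup lineage.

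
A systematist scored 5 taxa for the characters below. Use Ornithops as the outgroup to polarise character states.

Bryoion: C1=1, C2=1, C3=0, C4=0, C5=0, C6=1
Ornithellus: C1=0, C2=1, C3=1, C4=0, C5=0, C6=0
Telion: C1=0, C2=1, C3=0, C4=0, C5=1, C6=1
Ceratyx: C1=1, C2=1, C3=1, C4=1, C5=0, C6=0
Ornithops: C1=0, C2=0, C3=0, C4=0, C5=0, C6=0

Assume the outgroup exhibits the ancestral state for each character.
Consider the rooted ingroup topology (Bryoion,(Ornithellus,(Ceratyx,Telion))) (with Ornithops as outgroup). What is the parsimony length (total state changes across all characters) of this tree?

9

Map each character onto (Bryoion,(Ornithellus,(Ceratyx,Telion))) (rooted by Ornithops) and count the minimum state changes it requires (Fitch parsimony):
C1: 2; C2: 1; C3: 2; C4: 1; C5: 1; C6: 2.
Total tree length = 9.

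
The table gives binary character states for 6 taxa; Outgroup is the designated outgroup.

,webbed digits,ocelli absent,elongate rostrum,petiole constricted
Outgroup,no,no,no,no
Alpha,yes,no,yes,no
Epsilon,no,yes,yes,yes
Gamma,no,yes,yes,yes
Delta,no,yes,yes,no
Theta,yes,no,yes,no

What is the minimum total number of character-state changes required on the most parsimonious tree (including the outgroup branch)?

The outgroup has state 'no' for every character, so 'yes' is the derived state throughout.
webbed digits (derived state 'yes') is shared by Alpha and Theta — a synapomorphy uniting that clade.
ocelli absent (derived state 'yes') is shared by Delta, Epsilon, and Gamma — a synapomorphy uniting that clade.
All ingroup taxa share the derived state 'yes' for elongate rostrum; it defines the ingroup but does not resolve relationships within it.
Only Epsilon and Gamma show the derived state 'yes' for petiole constricted, supporting them as a clade.
Most parsimonious ingroup topology: (((Epsilon,Gamma),Delta),(Theta,Alpha)).
Changes per character on this tree: webbed digits: 1; ocelli absent: 1; elongate rostrum: 1; petiole constricted: 1.
Total = 4.

4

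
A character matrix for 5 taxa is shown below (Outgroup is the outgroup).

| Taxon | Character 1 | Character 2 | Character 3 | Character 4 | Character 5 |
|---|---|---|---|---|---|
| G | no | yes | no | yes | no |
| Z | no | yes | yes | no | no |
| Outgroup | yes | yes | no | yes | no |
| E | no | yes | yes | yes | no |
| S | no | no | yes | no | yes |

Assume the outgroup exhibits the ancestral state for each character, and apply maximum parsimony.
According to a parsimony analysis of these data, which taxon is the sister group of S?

Z

Character polarity is set by the outgroup: the derived state is whichever differs from the outgroup's state, so for Character 1, Character 2, Character 4 the derived state is 'no', and for the remaining characters it is 'yes'.
Character 1 (derived state 'no') is shared by all ingroup taxa — unites the whole ingroup.
Character 2 (derived state 'no') is unique to S (autapomorphy; uninformative for grouping).
Character 3 (derived state 'yes') is shared by E, S, and Z — a synapomorphy uniting that clade.
Character 4: derived state 'no' in S and Z only — synapomorphy for {S, Z}.
Character 5: derived state 'yes' in S only — an autapomorphy, so it tells us nothing about relationships among taxa.
Most parsimonious ingroup topology: ((E,(Z,S)),G).
S and Z form a cherry on this tree, so they are sister taxa.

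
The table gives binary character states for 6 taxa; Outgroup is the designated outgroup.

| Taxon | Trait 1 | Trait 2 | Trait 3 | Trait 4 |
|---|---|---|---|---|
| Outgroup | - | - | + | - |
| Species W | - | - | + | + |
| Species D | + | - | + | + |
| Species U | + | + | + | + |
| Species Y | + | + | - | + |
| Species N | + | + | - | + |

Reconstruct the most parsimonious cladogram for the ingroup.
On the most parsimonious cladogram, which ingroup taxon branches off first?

Species W

Character polarity is set by the outgroup: the derived state is whichever differs from the outgroup's state, so for Trait 3 the derived state is '-', and for the remaining characters it is '+'.
Trait 1 (derived state '+') is shared by Species D, Species N, Species U, and Species Y — a synapomorphy uniting that clade.
Trait 2 (derived state '+') is shared by Species N, Species U, and Species Y — a synapomorphy uniting that clade.
Only Species N and Species Y show the derived state '-' for Trait 3, supporting them as a clade.
Trait 4 (derived state '+') is shared by all ingroup taxa — unites the whole ingroup.
Most parsimonious ingroup topology: (Species W,(Species D,(Species U,(Species Y,Species N)))).
Species W is sister to the clade containing all other ingroup taxa, so it is the earliest-diverging (most basal) ingroup lineage.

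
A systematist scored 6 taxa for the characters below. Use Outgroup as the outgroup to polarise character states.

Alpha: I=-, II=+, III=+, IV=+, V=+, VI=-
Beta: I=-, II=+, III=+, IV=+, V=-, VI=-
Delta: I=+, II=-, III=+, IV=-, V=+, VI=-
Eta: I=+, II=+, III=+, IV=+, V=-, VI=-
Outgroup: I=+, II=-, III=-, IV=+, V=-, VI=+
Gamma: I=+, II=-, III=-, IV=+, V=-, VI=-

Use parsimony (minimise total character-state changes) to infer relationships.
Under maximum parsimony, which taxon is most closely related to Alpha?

Character polarity is set by the outgroup: the derived state is whichever differs from the outgroup's state, so for I, IV, VI the derived state is '-', and for the remaining characters it is '+'.
Only Alpha and Beta show the derived state '-' for I, supporting them as a clade.
II (derived state '+') is shared by Alpha, Beta, and Eta — a synapomorphy uniting that clade.
III (derived state '+') is shared by Alpha, Beta, Delta, and Eta — a synapomorphy uniting that clade.
IV: derived state '-' in Delta only — an autapomorphy, so it tells us nothing about relationships among taxa.
V groups Alpha and Delta, which is incompatible with the clades supported by the remaining characters; treating it as convergent (homoplasy) costs fewer steps than any alternative tree.
VI (derived state '-') is shared by all ingroup taxa — unites the whole ingroup.
Most parsimonious ingroup topology: ((((Beta,Alpha),Eta),Delta),Gamma).
Alpha and Beta form a cherry on this tree, so they are sister taxa.

Beta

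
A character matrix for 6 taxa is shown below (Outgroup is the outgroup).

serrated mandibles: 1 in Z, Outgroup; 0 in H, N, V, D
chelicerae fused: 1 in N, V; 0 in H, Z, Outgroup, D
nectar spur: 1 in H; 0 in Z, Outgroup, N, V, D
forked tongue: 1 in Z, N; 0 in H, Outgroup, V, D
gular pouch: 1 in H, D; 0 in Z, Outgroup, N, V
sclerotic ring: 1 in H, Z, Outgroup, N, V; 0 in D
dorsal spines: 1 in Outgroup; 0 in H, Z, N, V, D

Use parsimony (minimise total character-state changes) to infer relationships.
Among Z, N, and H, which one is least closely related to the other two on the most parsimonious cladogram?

Z

Character polarity is set by the outgroup: the derived state is whichever differs from the outgroup's state, so for serrated mandibles, sclerotic ring, dorsal spines the derived state is '0', and for the remaining characters it is '1'.
serrated mandibles (derived state '0') is shared by D, H, N, and V — a synapomorphy uniting that clade.
Only N and V show the derived state '1' for chelicerae fused, supporting them as a clade.
nectar spur: derived state '1' in H only — an autapomorphy, so it tells us nothing about relationships among taxa.
forked tongue (state '1') occurs in N and Z but conflicts with the nesting implied by the other characters — most parsimoniously interpreted as homoplasy.
gular pouch: derived state '1' in D and H only — synapomorphy for {D, H}.
sclerotic ring (derived state '0') is unique to D (autapomorphy; uninformative for grouping).
dorsal spines (derived state '0') is shared by all ingroup taxa — unites the whole ingroup.
Most parsimonious ingroup topology: (((D,H),(V,N)),Z).
N and H share a more recent common ancestor with each other than either does with Z, so Z is the least closely related of the three.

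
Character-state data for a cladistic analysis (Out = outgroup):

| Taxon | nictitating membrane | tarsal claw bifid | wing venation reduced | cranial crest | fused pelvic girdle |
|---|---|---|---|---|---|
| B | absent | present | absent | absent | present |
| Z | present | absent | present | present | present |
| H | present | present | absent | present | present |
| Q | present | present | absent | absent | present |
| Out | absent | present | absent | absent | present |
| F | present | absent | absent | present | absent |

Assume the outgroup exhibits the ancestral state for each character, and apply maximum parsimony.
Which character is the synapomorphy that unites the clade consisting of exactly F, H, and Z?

Character polarity is set by the outgroup: the derived state is whichever differs from the outgroup's state, so for tarsal claw bifid, fused pelvic girdle the derived state is 'absent', and for the remaining characters it is 'present'.
nictitating membrane (derived state 'present') is shared by F, H, Q, and Z — a synapomorphy uniting that clade.
Only F and Z show the derived state 'absent' for tarsal claw bifid, supporting them as a clade.
wing venation reduced: derived state 'present' in Z only — an autapomorphy, so it tells us nothing about relationships among taxa.
cranial crest (derived state 'present') is shared by F, H, and Z — a synapomorphy uniting that clade.
fused pelvic girdle: derived state 'absent' in F only — an autapomorphy, so it tells us nothing about relationships among taxa.
Most parsimonious ingroup topology: ((((Z,F),H),Q),B).
The clade {F, H, Z} is supported by cranial crest: its derived state 'present' occurs in exactly those taxa and in no other taxon (including the outgroup).

cranial crest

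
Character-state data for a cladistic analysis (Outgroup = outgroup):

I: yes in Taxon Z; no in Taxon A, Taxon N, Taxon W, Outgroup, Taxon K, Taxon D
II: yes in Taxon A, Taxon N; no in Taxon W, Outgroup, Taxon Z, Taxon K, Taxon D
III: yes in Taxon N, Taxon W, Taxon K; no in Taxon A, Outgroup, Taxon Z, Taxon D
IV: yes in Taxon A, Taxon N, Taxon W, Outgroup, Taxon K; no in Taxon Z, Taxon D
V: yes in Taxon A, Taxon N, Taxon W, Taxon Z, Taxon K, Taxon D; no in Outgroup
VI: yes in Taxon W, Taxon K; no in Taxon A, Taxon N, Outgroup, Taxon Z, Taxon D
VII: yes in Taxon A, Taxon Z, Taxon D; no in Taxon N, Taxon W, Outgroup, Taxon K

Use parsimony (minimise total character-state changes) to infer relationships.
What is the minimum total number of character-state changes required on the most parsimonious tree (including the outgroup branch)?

8

Character polarity is set by the outgroup: the derived state is whichever differs from the outgroup's state, so for IV the derived state is 'no', and for the remaining characters it is 'yes'.
I: derived state 'yes' in Taxon Z only — an autapomorphy, so it tells us nothing about relationships among taxa.
II groups Taxon A and Taxon N, which is incompatible with the clades supported by the remaining characters; treating it as convergent (homoplasy) costs fewer steps than any alternative tree.
Only Taxon K, Taxon N, and Taxon W show the derived state 'yes' for III, supporting them as a clade.
Only Taxon D and Taxon Z show the derived state 'no' for IV, supporting them as a clade.
V (derived state 'yes') is shared by all ingroup taxa — unites the whole ingroup.
VI: derived state 'yes' in Taxon K and Taxon W only — synapomorphy for {Taxon K, Taxon W}.
VII (derived state 'yes') is shared by Taxon A, Taxon D, and Taxon Z — a synapomorphy uniting that clade.
Most parsimonious ingroup topology: (((Taxon Z,Taxon D),Taxon A),(Taxon N,(Taxon K,Taxon W))).
Changes per character on this tree: I: 1; II: 2; III: 1; IV: 1; V: 1; VI: 1; VII: 1.
Total = 8.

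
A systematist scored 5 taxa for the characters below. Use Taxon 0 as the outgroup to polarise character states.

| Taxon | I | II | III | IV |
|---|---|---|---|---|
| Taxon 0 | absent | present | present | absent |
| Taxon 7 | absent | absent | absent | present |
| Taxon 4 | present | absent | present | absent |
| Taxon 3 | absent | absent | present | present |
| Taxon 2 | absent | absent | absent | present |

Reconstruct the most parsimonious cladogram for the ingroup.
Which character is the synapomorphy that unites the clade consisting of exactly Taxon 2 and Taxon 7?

III

Character polarity is set by the outgroup: the derived state is whichever differs from the outgroup's state, so for II, III the derived state is 'absent', and for the remaining characters it is 'present'.
I (derived state 'present') is unique to Taxon 4 (autapomorphy; uninformative for grouping).
II (derived state 'absent') is shared by all ingroup taxa — unites the whole ingroup.
III: derived state 'absent' in Taxon 2 and Taxon 7 only — synapomorphy for {Taxon 2, Taxon 7}.
IV: derived state 'present' in Taxon 2, Taxon 3, and Taxon 7 only — synapomorphy for {Taxon 2, Taxon 3, Taxon 7}.
Most parsimonious ingroup topology: (((Taxon 7,Taxon 2),Taxon 3),Taxon 4).
The clade {Taxon 2, Taxon 7} is supported by III: its derived state 'absent' occurs in exactly those taxa and in no other taxon (including the outgroup).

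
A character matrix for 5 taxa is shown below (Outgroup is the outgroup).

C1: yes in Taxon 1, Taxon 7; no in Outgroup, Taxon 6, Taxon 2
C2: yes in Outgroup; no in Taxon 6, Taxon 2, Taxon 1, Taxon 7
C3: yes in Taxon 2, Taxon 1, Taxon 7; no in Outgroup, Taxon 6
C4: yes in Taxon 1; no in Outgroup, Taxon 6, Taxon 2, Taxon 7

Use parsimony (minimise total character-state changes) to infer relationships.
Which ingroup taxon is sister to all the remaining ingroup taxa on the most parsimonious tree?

Taxon 6

Character polarity is set by the outgroup: the derived state is whichever differs from the outgroup's state, so for C2 the derived state is 'no', and for the remaining characters it is 'yes'.
C1 (derived state 'yes') is shared by Taxon 1 and Taxon 7 — a synapomorphy uniting that clade.
C2 (derived state 'no') is shared by all ingroup taxa — unites the whole ingroup.
Only Taxon 1, Taxon 2, and Taxon 7 show the derived state 'yes' for C3, supporting them as a clade.
C4: derived state 'yes' in Taxon 1 only — an autapomorphy, so it tells us nothing about relationships among taxa.
Most parsimonious ingroup topology: (Taxon 6,(Taxon 2,(Taxon 1,Taxon 7))).
Taxon 6 is sister to the clade containing all other ingroup taxa, so it is the earliest-diverging (most basal) ingroup lineage.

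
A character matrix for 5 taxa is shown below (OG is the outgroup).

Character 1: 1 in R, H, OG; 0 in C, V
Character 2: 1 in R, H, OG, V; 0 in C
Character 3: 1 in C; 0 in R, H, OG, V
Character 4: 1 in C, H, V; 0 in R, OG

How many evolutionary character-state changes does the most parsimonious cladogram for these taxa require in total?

4

Character polarity is set by the outgroup: the derived state is whichever differs from the outgroup's state, so for Character 1, Character 2 the derived state is '0', and for the remaining characters it is '1'.
Character 1: derived state '0' in C and V only — synapomorphy for {C, V}.
Character 2: derived state '0' in C only — an autapomorphy, so it tells us nothing about relationships among taxa.
Character 3 (derived state '1') is unique to C (autapomorphy; uninformative for grouping).
Only C, H, and V show the derived state '1' for Character 4, supporting them as a clade.
Most parsimonious ingroup topology: (R,((V,C),H)).
Changes per character on this tree: Character 1: 1; Character 2: 1; Character 3: 1; Character 4: 1.
Total = 4.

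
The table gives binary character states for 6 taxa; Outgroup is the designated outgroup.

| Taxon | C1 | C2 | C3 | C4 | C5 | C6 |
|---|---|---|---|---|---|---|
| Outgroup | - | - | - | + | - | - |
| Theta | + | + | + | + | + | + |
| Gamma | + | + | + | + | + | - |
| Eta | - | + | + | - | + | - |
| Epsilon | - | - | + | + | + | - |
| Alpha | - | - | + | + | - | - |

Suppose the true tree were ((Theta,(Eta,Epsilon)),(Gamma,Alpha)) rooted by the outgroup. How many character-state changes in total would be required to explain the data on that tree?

Map each character onto ((Theta,(Eta,Epsilon)),(Gamma,Alpha)) (rooted by Outgroup) and count the minimum state changes it requires (Fitch parsimony):
C1: 2; C2: 3; C3: 1; C4: 1; C5: 2; C6: 1.
Total tree length = 10.

10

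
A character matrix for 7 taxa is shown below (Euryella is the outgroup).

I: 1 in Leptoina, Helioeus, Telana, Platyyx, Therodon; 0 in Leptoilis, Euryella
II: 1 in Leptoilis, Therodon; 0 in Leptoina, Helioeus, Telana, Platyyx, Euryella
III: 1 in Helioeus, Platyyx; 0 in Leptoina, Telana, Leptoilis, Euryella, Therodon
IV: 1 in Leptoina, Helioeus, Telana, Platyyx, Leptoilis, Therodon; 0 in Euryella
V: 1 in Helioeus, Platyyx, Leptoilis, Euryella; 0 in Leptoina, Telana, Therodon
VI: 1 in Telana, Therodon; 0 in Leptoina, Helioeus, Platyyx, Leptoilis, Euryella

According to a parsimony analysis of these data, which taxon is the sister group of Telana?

Therodon

Character polarity is set by the outgroup: the derived state is whichever differs from the outgroup's state, so for V the derived state is '0', and for the remaining characters it is '1'.
Only Helioeus, Leptoina, Platyyx, Telana, and Therodon show the derived state '1' for I, supporting them as a clade.
II groups Leptoilis and Therodon, which is incompatible with the clades supported by the remaining characters; treating it as convergent (homoplasy) costs fewer steps than any alternative tree.
III (derived state '1') is shared by Helioeus and Platyyx — a synapomorphy uniting that clade.
IV (derived state '1') is shared by all ingroup taxa — unites the whole ingroup.
V (derived state '0') is shared by Leptoina, Telana, and Therodon — a synapomorphy uniting that clade.
Only Telana and Therodon show the derived state '1' for VI, supporting them as a clade.
Most parsimonious ingroup topology: (((Helioeus,Platyyx),(Leptoina,(Therodon,Telana))),Leptoilis).
Telana and Therodon form a cherry on this tree, so they are sister taxa.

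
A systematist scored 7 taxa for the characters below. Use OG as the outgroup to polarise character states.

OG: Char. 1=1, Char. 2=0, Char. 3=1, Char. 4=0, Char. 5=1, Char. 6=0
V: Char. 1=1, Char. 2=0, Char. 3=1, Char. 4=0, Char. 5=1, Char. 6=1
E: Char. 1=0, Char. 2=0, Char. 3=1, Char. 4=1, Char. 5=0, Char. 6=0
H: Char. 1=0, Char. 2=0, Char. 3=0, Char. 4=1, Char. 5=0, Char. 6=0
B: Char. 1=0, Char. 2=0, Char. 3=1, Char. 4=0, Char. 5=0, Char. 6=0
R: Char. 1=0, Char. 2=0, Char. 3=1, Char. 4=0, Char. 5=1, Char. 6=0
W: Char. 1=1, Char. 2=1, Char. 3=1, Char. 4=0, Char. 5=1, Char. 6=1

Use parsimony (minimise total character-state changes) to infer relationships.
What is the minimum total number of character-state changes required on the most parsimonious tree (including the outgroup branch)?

6

Character polarity is set by the outgroup: the derived state is whichever differs from the outgroup's state, so for Char. 1, Char. 3, Char. 5 the derived state is '0', and for the remaining characters it is '1'.
Only B, E, H, and R show the derived state '0' for Char. 1, supporting them as a clade.
Char. 2 (derived state '1') is unique to W (autapomorphy; uninformative for grouping).
Char. 3 (derived state '0') is unique to H (autapomorphy; uninformative for grouping).
Only E and H show the derived state '1' for Char. 4, supporting them as a clade.
Char. 5 (derived state '0') is shared by B, E, and H — a synapomorphy uniting that clade.
Char. 6 (derived state '1') is shared by V and W — a synapomorphy uniting that clade.
Most parsimonious ingroup topology: ((V,W),(((E,H),B),R)).
Changes per character on this tree: Char. 1: 1; Char. 2: 1; Char. 3: 1; Char. 4: 1; Char. 5: 1; Char. 6: 1.
Total = 6.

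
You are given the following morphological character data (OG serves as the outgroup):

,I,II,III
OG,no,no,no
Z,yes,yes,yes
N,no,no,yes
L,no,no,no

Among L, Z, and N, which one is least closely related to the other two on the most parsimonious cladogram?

The outgroup has state 'no' for every character, so 'yes' is the derived state throughout.
I: derived state 'yes' in Z only — an autapomorphy, so it tells us nothing about relationships among taxa.
II: derived state 'yes' in Z only — an autapomorphy, so it tells us nothing about relationships among taxa.
III: derived state 'yes' in N and Z only — synapomorphy for {N, Z}.
Most parsimonious ingroup topology: (L,(N,Z)).
N and Z share a more recent common ancestor with each other than either does with L, so L is the least closely related of the three.

L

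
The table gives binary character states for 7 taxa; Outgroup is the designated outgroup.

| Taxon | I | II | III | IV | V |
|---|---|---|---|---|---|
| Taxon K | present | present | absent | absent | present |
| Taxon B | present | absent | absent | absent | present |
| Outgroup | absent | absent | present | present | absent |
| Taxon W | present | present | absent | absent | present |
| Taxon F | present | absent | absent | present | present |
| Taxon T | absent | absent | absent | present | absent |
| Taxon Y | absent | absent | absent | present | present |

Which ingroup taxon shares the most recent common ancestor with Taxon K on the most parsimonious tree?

Character polarity is set by the outgroup: the derived state is whichever differs from the outgroup's state, so for III, IV the derived state is 'absent', and for the remaining characters it is 'present'.
I: derived state 'present' in Taxon B, Taxon F, Taxon K, and Taxon W only — synapomorphy for {Taxon B, Taxon F, Taxon K, Taxon W}.
Only Taxon K and Taxon W show the derived state 'present' for II, supporting them as a clade.
All ingroup taxa share the derived state 'absent' for III; it defines the ingroup but does not resolve relationships within it.
IV (derived state 'absent') is shared by Taxon B, Taxon K, and Taxon W — a synapomorphy uniting that clade.
V: derived state 'present' in Taxon B, Taxon F, Taxon K, Taxon W, and Taxon Y only — synapomorphy for {Taxon B, Taxon F, Taxon K, Taxon W, Taxon Y}.
Most parsimonious ingroup topology: ((Taxon Y,(((Taxon K,Taxon W),Taxon B),Taxon F)),Taxon T).
Taxon K and Taxon W form a cherry on this tree, so they are sister taxa.

Taxon W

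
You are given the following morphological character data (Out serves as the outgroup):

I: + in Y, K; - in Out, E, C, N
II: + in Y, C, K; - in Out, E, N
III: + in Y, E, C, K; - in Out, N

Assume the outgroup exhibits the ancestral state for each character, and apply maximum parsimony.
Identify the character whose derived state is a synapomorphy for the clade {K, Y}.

The outgroup has state '-' for every character, so '+' is the derived state throughout.
I (derived state '+') is shared by K and Y — a synapomorphy uniting that clade.
Only C, K, and Y show the derived state '+' for II, supporting them as a clade.
III: derived state '+' in C, E, K, and Y only — synapomorphy for {C, E, K, Y}.
Most parsimonious ingroup topology: ((((Y,K),C),E),N).
The clade {K, Y} is supported by I: its derived state '+' occurs in exactly those taxa and in no other taxon (including the outgroup).

I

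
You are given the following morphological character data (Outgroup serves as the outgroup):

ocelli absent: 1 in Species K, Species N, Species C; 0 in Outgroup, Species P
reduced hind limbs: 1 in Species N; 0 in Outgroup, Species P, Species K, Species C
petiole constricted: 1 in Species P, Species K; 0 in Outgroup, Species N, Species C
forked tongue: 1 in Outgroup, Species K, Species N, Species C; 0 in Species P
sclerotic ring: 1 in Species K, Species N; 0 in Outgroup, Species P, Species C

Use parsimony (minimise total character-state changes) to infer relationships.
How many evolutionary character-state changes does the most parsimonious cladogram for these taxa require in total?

6

Character polarity is set by the outgroup: the derived state is whichever differs from the outgroup's state, so for forked tongue the derived state is '0', and for the remaining characters it is '1'.
ocelli absent (derived state '1') is shared by Species C, Species K, and Species N — a synapomorphy uniting that clade.
reduced hind limbs: derived state '1' in Species N only — an autapomorphy, so it tells us nothing about relationships among taxa.
petiole constricted (state '1') occurs in Species K and Species P but conflicts with the nesting implied by the other characters — most parsimoniously interpreted as homoplasy.
forked tongue: derived state '0' in Species P only — an autapomorphy, so it tells us nothing about relationships among taxa.
sclerotic ring (derived state '1') is shared by Species K and Species N — a synapomorphy uniting that clade.
Most parsimonious ingroup topology: (Species P,((Species K,Species N),Species C)).
Changes per character on this tree: ocelli absent: 1; reduced hind limbs: 1; petiole constricted: 2; forked tongue: 1; sclerotic ring: 1.
Total = 6.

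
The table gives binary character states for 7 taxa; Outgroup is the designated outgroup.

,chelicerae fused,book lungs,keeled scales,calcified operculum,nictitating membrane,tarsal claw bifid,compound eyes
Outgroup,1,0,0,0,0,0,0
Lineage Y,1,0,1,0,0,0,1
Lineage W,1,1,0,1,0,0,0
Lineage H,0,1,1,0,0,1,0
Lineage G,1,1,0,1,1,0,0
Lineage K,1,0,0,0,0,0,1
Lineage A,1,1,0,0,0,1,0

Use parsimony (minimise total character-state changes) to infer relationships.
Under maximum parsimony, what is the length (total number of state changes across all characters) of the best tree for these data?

8

Character polarity is set by the outgroup: the derived state is whichever differs from the outgroup's state, so for chelicerae fused the derived state is '0', and for the remaining characters it is '1'.
chelicerae fused (derived state '0') is unique to Lineage H (autapomorphy; uninformative for grouping).
book lungs: derived state '1' in Lineage A, Lineage G, Lineage H, and Lineage W only — synapomorphy for {Lineage A, Lineage G, Lineage H, Lineage W}.
keeled scales groups Lineage H and Lineage Y, which is incompatible with the clades supported by the remaining characters; treating it as convergent (homoplasy) costs fewer steps than any alternative tree.
Only Lineage G and Lineage W show the derived state '1' for calcified operculum, supporting them as a clade.
nictitating membrane (derived state '1') is unique to Lineage G (autapomorphy; uninformative for grouping).
tarsal claw bifid (derived state '1') is shared by Lineage A and Lineage H — a synapomorphy uniting that clade.
Only Lineage K and Lineage Y show the derived state '1' for compound eyes, supporting them as a clade.
Most parsimonious ingroup topology: ((Lineage Y,Lineage K),((Lineage W,Lineage G),(Lineage H,Lineage A))).
Changes per character on this tree: chelicerae fused: 1; book lungs: 1; keeled scales: 2; calcified operculum: 1; nictitating membrane: 1; tarsal claw bifid: 1; compound eyes: 1.
Total = 8.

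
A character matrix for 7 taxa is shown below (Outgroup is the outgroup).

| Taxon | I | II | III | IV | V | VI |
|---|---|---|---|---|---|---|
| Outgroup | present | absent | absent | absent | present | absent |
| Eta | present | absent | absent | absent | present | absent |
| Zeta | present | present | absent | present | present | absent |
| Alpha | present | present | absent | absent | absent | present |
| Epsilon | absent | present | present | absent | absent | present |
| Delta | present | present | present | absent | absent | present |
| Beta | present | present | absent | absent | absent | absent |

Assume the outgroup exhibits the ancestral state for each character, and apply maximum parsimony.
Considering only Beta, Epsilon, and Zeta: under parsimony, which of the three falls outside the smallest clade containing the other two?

Character polarity is set by the outgroup: the derived state is whichever differs from the outgroup's state, so for I, V the derived state is 'absent', and for the remaining characters it is 'present'.
I: derived state 'absent' in Epsilon only — an autapomorphy, so it tells us nothing about relationships among taxa.
II: derived state 'present' in Alpha, Beta, Delta, Epsilon, and Zeta only — synapomorphy for {Alpha, Beta, Delta, Epsilon, Zeta}.
III (derived state 'present') is shared by Delta and Epsilon — a synapomorphy uniting that clade.
IV (derived state 'present') is unique to Zeta (autapomorphy; uninformative for grouping).
Only Alpha, Beta, Delta, and Epsilon show the derived state 'absent' for V, supporting them as a clade.
Only Alpha, Delta, and Epsilon show the derived state 'present' for VI, supporting them as a clade.
Most parsimonious ingroup topology: (Eta,(Zeta,((Alpha,(Epsilon,Delta)),Beta))).
Beta and Epsilon share a more recent common ancestor with each other than either does with Zeta, so Zeta is the least closely related of the three.

Zeta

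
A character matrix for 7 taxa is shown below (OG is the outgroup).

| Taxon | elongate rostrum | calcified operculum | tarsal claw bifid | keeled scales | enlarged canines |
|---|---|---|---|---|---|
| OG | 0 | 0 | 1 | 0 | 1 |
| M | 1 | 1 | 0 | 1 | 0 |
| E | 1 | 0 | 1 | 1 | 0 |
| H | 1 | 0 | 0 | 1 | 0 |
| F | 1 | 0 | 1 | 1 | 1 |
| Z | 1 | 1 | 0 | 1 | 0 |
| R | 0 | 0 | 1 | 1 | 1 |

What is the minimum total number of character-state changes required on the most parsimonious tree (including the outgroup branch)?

Character polarity is set by the outgroup: the derived state is whichever differs from the outgroup's state, so for tarsal claw bifid, enlarged canines the derived state is '0', and for the remaining characters it is '1'.
elongate rostrum: derived state '1' in E, F, H, M, and Z only — synapomorphy for {E, F, H, M, Z}.
calcified operculum: derived state '1' in M and Z only — synapomorphy for {M, Z}.
Only H, M, and Z show the derived state '0' for tarsal claw bifid, supporting them as a clade.
All ingroup taxa share the derived state '1' for keeled scales; it defines the ingroup but does not resolve relationships within it.
enlarged canines: derived state '0' in E, H, M, and Z only — synapomorphy for {E, H, M, Z}.
Most parsimonious ingroup topology: (((((M,Z),H),E),F),R).
Changes per character on this tree: elongate rostrum: 1; calcified operculum: 1; tarsal claw bifid: 1; keeled scales: 1; enlarged canines: 1.
Total = 5.

5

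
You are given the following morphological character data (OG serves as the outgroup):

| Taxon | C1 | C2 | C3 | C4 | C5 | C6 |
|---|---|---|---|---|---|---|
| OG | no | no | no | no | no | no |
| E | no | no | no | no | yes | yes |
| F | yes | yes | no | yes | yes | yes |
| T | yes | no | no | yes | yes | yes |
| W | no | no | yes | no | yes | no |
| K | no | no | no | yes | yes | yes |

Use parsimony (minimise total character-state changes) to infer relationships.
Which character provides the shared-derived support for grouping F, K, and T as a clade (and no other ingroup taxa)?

The outgroup has state 'no' for every character, so 'yes' is the derived state throughout.
Only F and T show the derived state 'yes' for C1, supporting them as a clade.
C2 (derived state 'yes') is unique to F (autapomorphy; uninformative for grouping).
C3 (derived state 'yes') is unique to W (autapomorphy; uninformative for grouping).
C4: derived state 'yes' in F, K, and T only — synapomorphy for {F, K, T}.
C5 (derived state 'yes') is shared by all ingroup taxa — unites the whole ingroup.
Only E, F, K, and T show the derived state 'yes' for C6, supporting them as a clade.
Most parsimonious ingroup topology: ((E,((F,T),K)),W).
The clade {F, K, T} is supported by C4: its derived state 'yes' occurs in exactly those taxa and in no other taxon (including the outgroup).

C4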